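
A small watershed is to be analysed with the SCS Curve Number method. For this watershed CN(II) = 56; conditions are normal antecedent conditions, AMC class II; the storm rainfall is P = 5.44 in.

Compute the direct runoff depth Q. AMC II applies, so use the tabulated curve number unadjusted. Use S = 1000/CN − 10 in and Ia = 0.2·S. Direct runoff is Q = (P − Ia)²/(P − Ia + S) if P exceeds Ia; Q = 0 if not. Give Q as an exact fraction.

Q = 458329/359100 in ≈ 1.276 in

CN(II) = 56; AMC II needs no correction.
Max retention: S = 1000/56 − 10 = 55/7 in (≈ 7.857 in)
Ia = 0.2S: 0.2·7.857 = 1.571 in (exactly 11/7)
P − Ia = 5.440 − 1.571 = 677/175 ≈ 3.869 in (> 0, runoff occurs)
Q = (677/175)²/((677/175) + 55/7) = (458329/30625)/(2052/175) = 458329/359100 in ≈ 1.276 in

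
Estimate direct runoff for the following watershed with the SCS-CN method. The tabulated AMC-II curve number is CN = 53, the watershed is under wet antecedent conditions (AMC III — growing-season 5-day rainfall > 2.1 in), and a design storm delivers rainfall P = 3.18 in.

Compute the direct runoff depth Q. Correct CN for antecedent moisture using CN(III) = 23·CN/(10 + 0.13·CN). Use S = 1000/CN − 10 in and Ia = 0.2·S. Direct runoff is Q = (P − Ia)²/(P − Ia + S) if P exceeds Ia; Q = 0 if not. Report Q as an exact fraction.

Wet (AMC III): CN(III) = 23·53/(10 + 0.13·53) = 1219/(1689/100) = 121900/1689 ≈ 72.173
Max retention: S = 1000/(121900/1689) − 10 = 4700/1219 in (≈ 3.856 in)
Ia = 0.2S: 0.2·3.856 = 0.771 in (exactly 940/1219)
P − Ia = 3.180 − 0.771 = 146821/60950 ≈ 2.409 in (> 0, runoff occurs)
Q = (146821/60950)²/((146821/60950) + 4700/1219) = (21556406041/3714902500)/(381821/60950) = 21556406041/23271989950 in ≈ 0.926 in

Q = 21556406041/23271989950 in ≈ 0.926 in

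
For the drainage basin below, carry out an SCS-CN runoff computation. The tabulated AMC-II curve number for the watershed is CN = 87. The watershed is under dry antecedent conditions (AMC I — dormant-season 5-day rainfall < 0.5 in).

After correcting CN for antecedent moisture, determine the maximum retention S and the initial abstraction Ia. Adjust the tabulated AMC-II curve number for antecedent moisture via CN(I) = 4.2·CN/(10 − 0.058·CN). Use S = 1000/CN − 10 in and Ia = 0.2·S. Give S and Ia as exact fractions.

S = 6500/1827 in ≈ 3.558 in; Ia = 1300/1827 in ≈ 0.712 in

Adjust CN=87 to AMC I: 4.2·87/(10 − 0.058·87) → (1827/5) ÷ (2477/500) = 182700/2477 ≈ 73.759
Retention S: 1000/CN − 10 with CN=73.759 → S = 6500/1827 ≈ 3.558 in
Ia = 0.2·(6500/1827) = 1300/1827 in ≈ 0.712 in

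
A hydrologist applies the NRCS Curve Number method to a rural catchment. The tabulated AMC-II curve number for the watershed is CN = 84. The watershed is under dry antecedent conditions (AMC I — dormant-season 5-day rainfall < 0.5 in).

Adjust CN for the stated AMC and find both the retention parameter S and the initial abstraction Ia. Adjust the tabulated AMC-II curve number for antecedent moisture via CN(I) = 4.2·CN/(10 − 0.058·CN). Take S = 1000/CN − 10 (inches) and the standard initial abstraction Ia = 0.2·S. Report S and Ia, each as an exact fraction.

CN(I) from CN(II)=84: (4.2·84)/(10 − 0.058·84) = 44100/641 ≈ 68.799
S = 1000/(44100/641) − 10 = 2000/441 in ≈ 4.535 in
Initial abstraction Ia = S/5 = (2000/441)/5 = 400/441 ≈ 0.907 in

S = 2000/441 in ≈ 4.535 in; Ia = 400/441 in ≈ 0.907 in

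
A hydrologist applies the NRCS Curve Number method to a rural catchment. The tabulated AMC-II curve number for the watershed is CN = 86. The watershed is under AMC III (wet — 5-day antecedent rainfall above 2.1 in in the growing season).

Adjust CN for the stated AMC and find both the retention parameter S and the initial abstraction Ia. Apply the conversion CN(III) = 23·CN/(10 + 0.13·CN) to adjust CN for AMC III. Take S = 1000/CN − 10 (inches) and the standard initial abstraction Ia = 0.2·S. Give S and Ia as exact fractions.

S = 700/989 in ≈ 0.708 in; Ia = 140/989 in ≈ 0.142 in

CN(III) from CN(II)=86: (23·86)/(10 + 0.13·86) = 98900/1059 ≈ 93.390
Retention S: 1000/CN − 10 with CN=93.390 → S = 700/989 ≈ 0.708 in
Initial abstraction Ia = S/5 = (700/989)/5 = 140/989 ≈ 0.142 in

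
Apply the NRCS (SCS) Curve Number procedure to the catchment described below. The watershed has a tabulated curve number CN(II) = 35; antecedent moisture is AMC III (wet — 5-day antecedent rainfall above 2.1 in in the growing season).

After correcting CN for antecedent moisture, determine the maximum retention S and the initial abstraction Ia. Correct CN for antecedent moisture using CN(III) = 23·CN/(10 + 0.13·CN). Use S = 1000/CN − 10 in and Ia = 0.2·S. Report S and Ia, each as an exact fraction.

Adjust CN=35 to AMC III: 23·35/(10 + 0.13·35) → 805 ÷ (291/20) = 16100/291 ≈ 55.326
Max retention: S = 1000/(16100/291) − 10 = 1300/161 in (≈ 8.075 in)
Ia = 0.2S: 0.2·8.075 = 1.615 in (exactly 260/161)

S = 1300/161 in ≈ 8.075 in; Ia = 260/161 in ≈ 1.615 in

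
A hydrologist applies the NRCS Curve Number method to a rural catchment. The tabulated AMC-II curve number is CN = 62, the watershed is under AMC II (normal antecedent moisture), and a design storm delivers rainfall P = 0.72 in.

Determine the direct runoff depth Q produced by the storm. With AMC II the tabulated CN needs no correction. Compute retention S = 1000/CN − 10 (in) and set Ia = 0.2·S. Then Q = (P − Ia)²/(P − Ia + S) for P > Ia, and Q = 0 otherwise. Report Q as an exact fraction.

AMC II — tabulated CN = 62 applies directly.
Max retention: S = 1000/62 − 10 = 190/31 in (≈ 6.129 in)
Ia = 0.2·(190/31) = 38/31 in ≈ 1.226 in
P = 0.720 ≤ Ia = 1.226 in: entire storm abstracted, Q = 0.

Q = 0 in ≈ 0.000 in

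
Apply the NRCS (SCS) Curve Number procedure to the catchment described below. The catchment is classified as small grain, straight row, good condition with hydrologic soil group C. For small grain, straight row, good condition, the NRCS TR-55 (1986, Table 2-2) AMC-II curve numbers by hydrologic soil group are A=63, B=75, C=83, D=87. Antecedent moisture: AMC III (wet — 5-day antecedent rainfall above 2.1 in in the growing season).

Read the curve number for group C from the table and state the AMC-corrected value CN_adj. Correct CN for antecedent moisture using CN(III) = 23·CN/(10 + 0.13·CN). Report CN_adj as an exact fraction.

CN_adj = 190900/2079 ≈ 91.823

NRCS table: small grain, straight row, good condition, soil group C → CN(II) = 83
Wet (AMC III): CN(III) = 23·83/(10 + 0.13·83) = 1909/(2079/100) = 190900/2079 ≈ 91.823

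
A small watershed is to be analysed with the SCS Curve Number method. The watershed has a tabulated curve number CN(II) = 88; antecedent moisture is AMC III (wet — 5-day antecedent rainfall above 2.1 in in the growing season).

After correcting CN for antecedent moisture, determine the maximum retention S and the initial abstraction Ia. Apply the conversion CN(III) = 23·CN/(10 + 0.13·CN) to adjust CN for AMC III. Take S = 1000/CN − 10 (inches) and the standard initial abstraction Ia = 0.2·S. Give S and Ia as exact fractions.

S = 150/253 in ≈ 0.593 in; Ia = 30/253 in ≈ 0.119 in

Adjust CN=88 to AMC III: 23·88/(10 + 0.13·88) → 2024 ÷ (536/25) = 6325/67 ≈ 94.403
Retention S: 1000/CN − 10 with CN=94.403 → S = 150/253 ≈ 0.593 in
Ia = 0.2S: 0.2·0.593 = 0.119 in (exactly 30/253)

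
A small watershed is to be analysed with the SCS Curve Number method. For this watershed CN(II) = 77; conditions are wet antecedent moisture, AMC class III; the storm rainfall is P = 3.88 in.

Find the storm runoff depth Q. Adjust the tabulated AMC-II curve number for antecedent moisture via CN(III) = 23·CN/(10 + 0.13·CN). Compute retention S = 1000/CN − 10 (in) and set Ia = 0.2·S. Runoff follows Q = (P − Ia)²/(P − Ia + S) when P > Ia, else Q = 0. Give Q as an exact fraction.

CN(III) from CN(II)=77: (23·77)/(10 + 0.13·77) = 7700/87 ≈ 88.506
S = 1000/(7700/87) − 10 = 100/77 in ≈ 1.299 in
Ia = 0.2S: 0.2·1.299 = 0.260 in (exactly 20/77)
Since P=3.880 > Ia=0.260: effective rainfall P−Ia = 6969/1925 in
Q = (6969/1925)²/((6969/1925) + 100/77) = (48566961/3705625)/(9469/1925) = 48566961/18227825 in ≈ 2.664 in

Q = 48566961/18227825 in ≈ 2.664 in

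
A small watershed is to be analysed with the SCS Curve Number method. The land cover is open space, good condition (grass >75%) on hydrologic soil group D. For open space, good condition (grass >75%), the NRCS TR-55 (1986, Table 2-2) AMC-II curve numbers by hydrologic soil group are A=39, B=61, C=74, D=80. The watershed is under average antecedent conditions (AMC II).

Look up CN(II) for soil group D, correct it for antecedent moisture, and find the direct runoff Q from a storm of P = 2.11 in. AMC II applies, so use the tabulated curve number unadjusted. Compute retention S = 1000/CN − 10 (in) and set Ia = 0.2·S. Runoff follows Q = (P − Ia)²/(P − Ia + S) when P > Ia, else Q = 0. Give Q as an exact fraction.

NRCS table: open space, good condition (grass >75%), soil group D → CN(II) = 80
Average conditions: CN = 80 (no AMC adjustment).
Retention S: 1000/CN − 10 with CN=80.000 → S = 5/2 ≈ 2.500 in
Ia = 0.2S: 0.2·2.500 = 0.500 in (exactly 1/2)
Excess rainfall: 2.110 − 0.500 = 1.610 in; P > Ia so Q > 0
Runoff Q = (P−Ia)²/(P−Ia+S) = (1.610)²/(1.610+2.500) = 25921/41100 ≈ 0.631 in

Q = 25921/41100 in ≈ 0.631 in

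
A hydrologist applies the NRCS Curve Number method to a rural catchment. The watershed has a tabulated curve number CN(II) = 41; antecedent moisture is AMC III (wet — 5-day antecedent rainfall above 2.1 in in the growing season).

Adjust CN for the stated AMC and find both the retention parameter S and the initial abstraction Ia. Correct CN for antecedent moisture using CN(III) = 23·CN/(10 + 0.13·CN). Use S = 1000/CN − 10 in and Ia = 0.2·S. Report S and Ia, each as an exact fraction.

CN(III) from CN(II)=41: (23·41)/(10 + 0.13·41) = 94300/1533 ≈ 61.513
Max retention: S = 1000/(94300/1533) − 10 = 5900/943 in (≈ 6.257 in)
Initial abstraction Ia = S/5 = (5900/943)/5 = 1180/943 ≈ 1.251 in

S = 5900/943 in ≈ 6.257 in; Ia = 1180/943 in ≈ 1.251 in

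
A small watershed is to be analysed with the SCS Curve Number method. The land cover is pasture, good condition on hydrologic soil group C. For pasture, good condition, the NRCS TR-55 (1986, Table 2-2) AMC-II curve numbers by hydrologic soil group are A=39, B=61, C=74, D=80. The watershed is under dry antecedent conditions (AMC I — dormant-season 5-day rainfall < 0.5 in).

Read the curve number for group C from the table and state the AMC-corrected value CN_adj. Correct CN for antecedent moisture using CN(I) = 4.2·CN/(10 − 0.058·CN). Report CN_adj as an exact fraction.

NRCS table: pasture, good condition, soil group C → CN(II) = 74
CN(I) from CN(II)=74: (4.2·74)/(10 − 0.058·74) = 77700/1427 ≈ 54.450

CN_adj = 77700/1427 ≈ 54.450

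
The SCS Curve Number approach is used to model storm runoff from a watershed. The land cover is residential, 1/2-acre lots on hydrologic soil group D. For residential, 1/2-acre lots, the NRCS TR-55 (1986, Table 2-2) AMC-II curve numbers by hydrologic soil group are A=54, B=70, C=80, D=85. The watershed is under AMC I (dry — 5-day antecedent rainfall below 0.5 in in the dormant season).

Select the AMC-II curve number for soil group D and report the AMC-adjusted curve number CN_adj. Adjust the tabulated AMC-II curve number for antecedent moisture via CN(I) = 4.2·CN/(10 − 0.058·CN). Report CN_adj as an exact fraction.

NRCS table: residential, 1/2-acre lots, soil group D → CN(II) = 85
Adjust CN=85 to AMC I: 4.2·85/(10 − 0.058·85) → 357 ÷ (507/100) = 11900/169 ≈ 70.414

CN_adj = 11900/169 ≈ 70.414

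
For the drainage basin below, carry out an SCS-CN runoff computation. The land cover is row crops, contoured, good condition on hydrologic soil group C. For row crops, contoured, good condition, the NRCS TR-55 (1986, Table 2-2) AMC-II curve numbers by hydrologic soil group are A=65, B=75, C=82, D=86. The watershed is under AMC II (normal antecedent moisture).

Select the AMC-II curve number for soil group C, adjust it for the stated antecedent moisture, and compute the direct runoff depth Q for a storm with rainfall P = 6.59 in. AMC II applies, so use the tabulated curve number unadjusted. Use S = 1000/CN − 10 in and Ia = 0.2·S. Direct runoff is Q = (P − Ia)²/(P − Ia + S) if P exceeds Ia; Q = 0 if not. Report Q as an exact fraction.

NRCS table: row crops, contoured, good condition, soil group C → CN(II) = 82
CN(II) = 82; AMC II needs no correction.
Max retention: S = 1000/82 − 10 = 90/41 in (≈ 2.195 in)
Initial abstraction Ia = S/5 = (90/41)/5 = 18/41 ≈ 0.439 in
P − Ia = 6.590 − 0.439 = 25219/4100 ≈ 6.151 in (> 0, runoff occurs)
Q = (25219/4100)²/((25219/4100) + 90/41) = (635997961/16810000)/(34219/4100) = 635997961/140297900 in ≈ 4.533 in

Q = 635997961/140297900 in ≈ 4.533 in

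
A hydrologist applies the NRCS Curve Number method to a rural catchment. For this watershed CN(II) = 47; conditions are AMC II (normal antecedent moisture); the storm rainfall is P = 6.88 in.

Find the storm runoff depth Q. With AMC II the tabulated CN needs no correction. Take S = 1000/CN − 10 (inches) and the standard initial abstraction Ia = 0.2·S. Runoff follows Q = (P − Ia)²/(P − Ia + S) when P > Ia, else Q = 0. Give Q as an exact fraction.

Q = 7382089/5488425 in ≈ 1.345 in

Average conditions: CN = 47 (no AMC adjustment).
Retention S: 1000/CN − 10 with CN=47.000 → S = 530/47 ≈ 11.277 in
Ia = 0.2·(530/47) = 106/47 in ≈ 2.255 in
Excess rainfall: 6.880 − 2.255 = 4.625 in; P > Ia so Q > 0
Q = (5434/1175)²/((5434/1175) + 530/47) = (29528356/1380625)/(18684/1175) = 7382089/5488425 in ≈ 1.345 in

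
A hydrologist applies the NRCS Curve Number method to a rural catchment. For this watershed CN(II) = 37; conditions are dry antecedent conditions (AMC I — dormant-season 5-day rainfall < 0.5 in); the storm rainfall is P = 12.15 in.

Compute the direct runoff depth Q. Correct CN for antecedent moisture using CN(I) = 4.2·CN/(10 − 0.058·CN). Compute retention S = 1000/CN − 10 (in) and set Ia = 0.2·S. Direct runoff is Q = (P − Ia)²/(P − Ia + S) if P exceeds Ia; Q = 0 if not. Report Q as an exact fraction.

Q = 2982027/8137780 in ≈ 0.366 in

Dry (AMC I): CN(I) = 4.2·37/(10 − 0.058·37) = (777/5)/(3927/500) = 3700/187 ≈ 19.786
Max retention: S = 1000/(3700/187) − 10 = 1500/37 in (≈ 40.541 in)
Ia = 0.2·(1500/37) = 300/37 in ≈ 8.108 in
Since P=12.150 > Ia=8.108: effective rainfall P−Ia = 2991/740 in
Q: (2991/740)² ÷ (32991/740) = 2982027/8137780 in (≈ 0.366 in)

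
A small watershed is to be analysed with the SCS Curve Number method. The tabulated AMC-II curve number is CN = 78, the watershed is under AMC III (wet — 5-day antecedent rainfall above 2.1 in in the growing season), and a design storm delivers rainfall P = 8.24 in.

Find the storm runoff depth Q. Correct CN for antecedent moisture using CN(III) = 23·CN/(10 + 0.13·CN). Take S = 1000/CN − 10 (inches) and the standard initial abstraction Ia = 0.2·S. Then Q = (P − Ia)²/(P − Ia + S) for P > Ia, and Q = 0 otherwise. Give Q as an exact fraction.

Q = 16071017762/2318543175 in ≈ 6.932 in

Adjust CN=78 to AMC III: 23·78/(10 + 0.13·78) → 1794 ÷ (1007/50) = 89700/1007 ≈ 89.076
S = 1000/(89700/1007) − 10 = 1100/897 in ≈ 1.226 in
Ia = 0.2S: 0.2·1.226 = 0.245 in (exactly 220/897)
Excess rainfall: 8.240 − 0.245 = 7.995 in; P > Ia so Q > 0
Q: (179282/22425)² ÷ (206782/22425) = 16071017762/2318543175 in (≈ 6.932 in)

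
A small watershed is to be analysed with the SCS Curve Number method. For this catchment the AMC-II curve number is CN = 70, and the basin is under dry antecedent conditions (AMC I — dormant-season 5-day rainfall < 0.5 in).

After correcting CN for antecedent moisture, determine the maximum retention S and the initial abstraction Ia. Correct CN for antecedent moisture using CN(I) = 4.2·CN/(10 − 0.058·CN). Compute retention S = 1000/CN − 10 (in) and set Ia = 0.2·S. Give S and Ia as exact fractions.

S = 500/49 in ≈ 10.204 in; Ia = 100/49 in ≈ 2.041 in

CN(I) from CN(II)=70: (4.2·70)/(10 − 0.058·70) = 4900/99 ≈ 49.495
Retention S: 1000/CN − 10 with CN=49.495 → S = 500/49 ≈ 10.204 in
Ia = 0.2S: 0.2·10.204 = 2.041 in (exactly 100/49)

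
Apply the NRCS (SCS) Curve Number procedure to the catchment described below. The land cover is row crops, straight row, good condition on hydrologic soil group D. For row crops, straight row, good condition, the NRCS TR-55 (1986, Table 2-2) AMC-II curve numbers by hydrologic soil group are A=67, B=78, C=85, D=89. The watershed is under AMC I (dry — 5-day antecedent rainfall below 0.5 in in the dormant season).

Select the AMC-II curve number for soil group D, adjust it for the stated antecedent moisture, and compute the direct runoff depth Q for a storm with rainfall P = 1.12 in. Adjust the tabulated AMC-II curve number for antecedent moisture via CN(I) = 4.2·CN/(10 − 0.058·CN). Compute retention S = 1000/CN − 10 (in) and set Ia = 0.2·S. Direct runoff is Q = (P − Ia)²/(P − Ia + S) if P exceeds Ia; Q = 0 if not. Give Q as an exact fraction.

NRCS table: row crops, straight row, good condition, soil group D → CN(II) = 89
CN(I) from CN(II)=89: (4.2·89)/(10 − 0.058·89) = 186900/2419 ≈ 77.263
Max retention: S = 1000/(186900/2419) − 10 = 5500/1869 in (≈ 2.943 in)
Ia = 0.2S: 0.2·2.943 = 0.589 in (exactly 1100/1869)
P − Ia = 1.120 − 0.589 = 24832/46725 ≈ 0.531 in (> 0, runoff occurs)
Runoff Q = (P−Ia)²/(P−Ia+S) = (0.531)²/(0.531+2.943) = 154157056/1896240675 ≈ 0.081 in

Q = 154157056/1896240675 in ≈ 0.081 in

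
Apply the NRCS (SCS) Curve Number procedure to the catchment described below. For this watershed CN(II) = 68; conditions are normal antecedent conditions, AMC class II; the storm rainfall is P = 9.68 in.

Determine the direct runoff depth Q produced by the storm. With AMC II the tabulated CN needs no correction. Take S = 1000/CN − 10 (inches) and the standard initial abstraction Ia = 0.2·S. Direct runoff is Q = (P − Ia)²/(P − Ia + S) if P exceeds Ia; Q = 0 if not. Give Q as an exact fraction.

Average conditions: CN = 68 (no AMC adjustment).
S = 1000/68 − 10 = 80/17 in ≈ 4.706 in
Initial abstraction Ia = S/5 = (80/17)/5 = 16/17 ≈ 0.941 in
Since P=9.680 > Ia=0.941: effective rainfall P−Ia = 3714/425 in
Q = (3714/425)²/((3714/425) + 80/17) = (13793796/180625)/(5714/425) = 6896898/1214225 in ≈ 5.680 in

Q = 6896898/1214225 in ≈ 5.680 in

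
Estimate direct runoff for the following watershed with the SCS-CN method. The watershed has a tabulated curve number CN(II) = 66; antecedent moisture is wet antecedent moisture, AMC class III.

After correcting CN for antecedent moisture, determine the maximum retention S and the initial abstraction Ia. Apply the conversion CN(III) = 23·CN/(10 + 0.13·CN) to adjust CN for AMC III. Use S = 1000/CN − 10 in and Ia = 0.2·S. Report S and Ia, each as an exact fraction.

S = 1700/759 in ≈ 2.240 in; Ia = 340/759 in ≈ 0.448 in

CN(III) from CN(II)=66: (23·66)/(10 + 0.13·66) = 75900/929 ≈ 81.701
Retention S: 1000/CN − 10 with CN=81.701 → S = 1700/759 ≈ 2.240 in
Ia = 0.2·(1700/759) = 340/759 in ≈ 0.448 in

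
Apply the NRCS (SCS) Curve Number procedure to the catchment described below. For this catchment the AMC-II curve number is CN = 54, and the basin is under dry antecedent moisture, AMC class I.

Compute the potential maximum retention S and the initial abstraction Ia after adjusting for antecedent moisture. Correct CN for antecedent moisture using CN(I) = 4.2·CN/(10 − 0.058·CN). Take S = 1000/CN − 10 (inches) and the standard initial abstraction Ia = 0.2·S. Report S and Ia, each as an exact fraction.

S = 11500/567 in ≈ 20.282 in; Ia = 2300/567 in ≈ 4.056 in

Dry (AMC I): CN(I) = 4.2·54/(10 − 0.058·54) = (1134/5)/(1717/250) = 56700/1717 ≈ 33.023
Retention S: 1000/CN − 10 with CN=33.023 → S = 11500/567 ≈ 20.282 in
Ia = 0.2·(11500/567) = 2300/567 in ≈ 4.056 in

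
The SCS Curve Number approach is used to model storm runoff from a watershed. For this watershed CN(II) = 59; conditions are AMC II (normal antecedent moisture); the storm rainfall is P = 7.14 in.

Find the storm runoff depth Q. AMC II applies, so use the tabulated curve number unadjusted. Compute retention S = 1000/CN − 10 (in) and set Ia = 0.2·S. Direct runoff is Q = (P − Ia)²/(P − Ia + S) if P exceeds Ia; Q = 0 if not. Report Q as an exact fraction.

Q = 287743369/110515850 in ≈ 2.604 in

AMC II — tabulated CN = 59 applies directly.
Max retention: S = 1000/59 − 10 = 410/59 in (≈ 6.949 in)
Initial abstraction Ia = S/5 = (410/59)/5 = 82/59 ≈ 1.390 in
P − Ia = 7.140 − 1.390 = 16963/2950 ≈ 5.750 in (> 0, runoff occurs)
Q = (16963/2950)²/((16963/2950) + 410/59) = (287743369/8702500)/(37463/2950) = 287743369/110515850 in ≈ 2.604 in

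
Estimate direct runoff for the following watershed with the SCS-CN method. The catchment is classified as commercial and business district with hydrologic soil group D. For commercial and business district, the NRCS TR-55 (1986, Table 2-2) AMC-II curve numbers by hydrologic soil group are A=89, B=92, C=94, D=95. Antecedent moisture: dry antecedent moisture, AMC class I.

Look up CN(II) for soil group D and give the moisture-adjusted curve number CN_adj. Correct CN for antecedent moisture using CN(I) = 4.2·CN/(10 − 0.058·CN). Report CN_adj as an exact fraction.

CN_adj = 39900/449 ≈ 88.864

NRCS table: commercial and business district, soil group D → CN(II) = 95
CN(I) from CN(II)=95: (4.2·95)/(10 − 0.058·95) = 39900/449 ≈ 88.864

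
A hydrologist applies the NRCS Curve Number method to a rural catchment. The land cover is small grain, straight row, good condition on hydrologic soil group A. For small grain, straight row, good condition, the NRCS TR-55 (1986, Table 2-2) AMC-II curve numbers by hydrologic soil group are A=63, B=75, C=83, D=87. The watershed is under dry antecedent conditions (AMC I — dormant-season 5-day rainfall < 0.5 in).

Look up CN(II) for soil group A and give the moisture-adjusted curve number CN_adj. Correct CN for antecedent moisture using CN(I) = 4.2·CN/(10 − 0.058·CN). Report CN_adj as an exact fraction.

NRCS table: small grain, straight row, good condition, soil group A → CN(II) = 63
CN(I) from CN(II)=63: (4.2·63)/(10 − 0.058·63) = 132300/3173 ≈ 41.696

CN_adj = 132300/3173 ≈ 41.696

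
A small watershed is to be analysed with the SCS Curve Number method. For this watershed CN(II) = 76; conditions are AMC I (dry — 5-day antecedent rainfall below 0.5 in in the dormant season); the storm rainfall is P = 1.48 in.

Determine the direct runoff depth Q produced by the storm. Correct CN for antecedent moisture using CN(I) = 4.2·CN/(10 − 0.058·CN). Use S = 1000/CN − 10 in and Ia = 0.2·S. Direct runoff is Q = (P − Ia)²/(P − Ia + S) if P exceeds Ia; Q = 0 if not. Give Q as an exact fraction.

Dry (AMC I): CN(I) = 4.2·76/(10 − 0.058·76) = (1596/5)/(699/125) = 13300/233 ≈ 57.082
S = 1000/(13300/233) − 10 = 1000/133 in ≈ 7.519 in
Initial abstraction Ia = S/5 = (1000/133)/5 = 200/133 ≈ 1.504 in
P = 1.480 ≤ Ia = 1.504 in: entire storm abstracted, Q = 0.

Q = 0 in ≈ 0.000 in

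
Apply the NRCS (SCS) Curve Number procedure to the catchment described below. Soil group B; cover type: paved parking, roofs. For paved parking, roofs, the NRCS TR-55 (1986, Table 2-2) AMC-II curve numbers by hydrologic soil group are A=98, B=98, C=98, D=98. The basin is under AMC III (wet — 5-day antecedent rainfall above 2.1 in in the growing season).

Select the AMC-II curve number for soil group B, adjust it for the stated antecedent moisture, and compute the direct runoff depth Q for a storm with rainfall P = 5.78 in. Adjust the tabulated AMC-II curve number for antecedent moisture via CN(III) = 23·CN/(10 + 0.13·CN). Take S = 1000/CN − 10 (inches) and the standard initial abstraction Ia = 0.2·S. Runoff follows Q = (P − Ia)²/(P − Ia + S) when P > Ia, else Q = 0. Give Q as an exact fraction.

Q = 105432038209/18578764050 in ≈ 5.675 in

NRCS table: paved parking, roofs, soil group B → CN(II) = 98
Wet (AMC III): CN(III) = 23·98/(10 + 0.13·98) = 2254/(1137/50) = 112700/1137 ≈ 99.120
Retention S: 1000/CN − 10 with CN=99.120 → S = 100/1127 ≈ 0.089 in
Initial abstraction Ia = S/5 = (100/1127)/5 = 20/1127 ≈ 0.018 in
Since P=5.780 > Ia=0.018: effective rainfall P−Ia = 324703/56350 in
Q: (324703/56350)² ÷ (329703/56350) = 105432038209/18578764050 in (≈ 5.675 in)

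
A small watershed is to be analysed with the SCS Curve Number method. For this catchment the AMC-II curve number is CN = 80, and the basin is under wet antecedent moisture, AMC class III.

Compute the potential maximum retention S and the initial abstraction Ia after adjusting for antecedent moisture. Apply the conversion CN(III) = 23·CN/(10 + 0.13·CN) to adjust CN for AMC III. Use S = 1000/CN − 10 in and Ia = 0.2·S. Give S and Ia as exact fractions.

S = 25/23 in ≈ 1.087 in; Ia = 5/23 in ≈ 0.217 in

Adjust CN=80 to AMC III: 23·80/(10 + 0.13·80) → 1840 ÷ (102/5) = 4600/51 ≈ 90.196
S = 1000/(4600/51) − 10 = 25/23 in ≈ 1.087 in
Ia = 0.2·(25/23) = 5/23 in ≈ 0.217 in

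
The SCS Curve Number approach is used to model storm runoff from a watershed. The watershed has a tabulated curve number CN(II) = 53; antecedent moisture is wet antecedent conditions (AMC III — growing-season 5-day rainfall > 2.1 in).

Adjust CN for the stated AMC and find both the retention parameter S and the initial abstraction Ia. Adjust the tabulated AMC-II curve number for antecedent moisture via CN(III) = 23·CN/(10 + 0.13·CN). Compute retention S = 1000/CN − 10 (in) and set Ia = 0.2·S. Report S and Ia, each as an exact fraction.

Adjust CN=53 to AMC III: 23·53/(10 + 0.13·53) → 1219 ÷ (1689/100) = 121900/1689 ≈ 72.173
Retention S: 1000/CN − 10 with CN=72.173 → S = 4700/1219 ≈ 3.856 in
Ia = 0.2·(4700/1219) = 940/1219 in ≈ 0.771 in

S = 4700/1219 in ≈ 3.856 in; Ia = 940/1219 in ≈ 0.771 in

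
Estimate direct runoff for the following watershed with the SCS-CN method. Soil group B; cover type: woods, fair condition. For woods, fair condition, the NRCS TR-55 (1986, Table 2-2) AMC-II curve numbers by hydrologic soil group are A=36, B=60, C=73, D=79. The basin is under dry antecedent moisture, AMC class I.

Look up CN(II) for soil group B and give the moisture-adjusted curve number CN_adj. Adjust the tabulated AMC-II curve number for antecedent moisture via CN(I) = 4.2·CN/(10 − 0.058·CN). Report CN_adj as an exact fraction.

NRCS table: woods, fair condition, soil group B → CN(II) = 60
Dry (AMC I): CN(I) = 4.2·60/(10 − 0.058·60) = 252/(163/25) = 6300/163 ≈ 38.650

CN_adj = 6300/163 ≈ 38.650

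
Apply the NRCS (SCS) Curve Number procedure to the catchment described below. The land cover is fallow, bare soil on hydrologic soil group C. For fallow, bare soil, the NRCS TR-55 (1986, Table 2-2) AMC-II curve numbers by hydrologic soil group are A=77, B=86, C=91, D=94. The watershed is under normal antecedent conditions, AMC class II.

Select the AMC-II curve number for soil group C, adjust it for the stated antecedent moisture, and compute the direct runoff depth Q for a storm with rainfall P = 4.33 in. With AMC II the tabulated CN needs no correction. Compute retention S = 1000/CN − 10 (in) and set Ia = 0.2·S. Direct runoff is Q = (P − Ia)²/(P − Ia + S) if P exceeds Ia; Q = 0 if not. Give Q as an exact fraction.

Q = 1413985609/424087300 in ≈ 3.334 in

NRCS table: fallow, bare soil, soil group C → CN(II) = 91
CN(II) = 91; AMC II needs no correction.
S = 1000/91 − 10 = 90/91 in ≈ 0.989 in
Ia = 0.2S: 0.2·0.989 = 0.198 in (exactly 18/91)
Excess rainfall: 4.330 − 0.198 = 4.132 in; P > Ia so Q > 0
Q: (37603/9100)² ÷ (46603/9100) = 1413985609/424087300 in (≈ 3.334 in)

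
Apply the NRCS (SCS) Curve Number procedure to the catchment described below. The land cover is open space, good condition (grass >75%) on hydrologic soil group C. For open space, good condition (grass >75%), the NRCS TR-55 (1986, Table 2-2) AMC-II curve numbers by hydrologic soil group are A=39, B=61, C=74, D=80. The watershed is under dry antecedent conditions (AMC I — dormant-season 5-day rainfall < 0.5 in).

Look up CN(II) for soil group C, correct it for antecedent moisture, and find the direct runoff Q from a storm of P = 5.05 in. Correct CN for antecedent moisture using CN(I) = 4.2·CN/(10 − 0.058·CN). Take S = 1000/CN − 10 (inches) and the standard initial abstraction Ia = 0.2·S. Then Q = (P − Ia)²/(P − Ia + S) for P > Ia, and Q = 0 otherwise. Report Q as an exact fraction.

NRCS table: open space, good condition (grass >75%), soil group C → CN(II) = 74
CN(I) from CN(II)=74: (4.2·74)/(10 − 0.058·74) = 77700/1427 ≈ 54.450
Max retention: S = 1000/(77700/1427) − 10 = 6500/777 in (≈ 8.366 in)
Ia = 0.2S: 0.2·8.366 = 1.673 in (exactly 1300/777)
P − Ia = 5.050 − 1.673 = 52477/15540 ≈ 3.377 in (> 0, runoff occurs)
Q: (52477/15540)² ÷ (182477/15540) = 2753835529/2835692580 in (≈ 0.971 in)

Q = 2753835529/2835692580 in ≈ 0.971 in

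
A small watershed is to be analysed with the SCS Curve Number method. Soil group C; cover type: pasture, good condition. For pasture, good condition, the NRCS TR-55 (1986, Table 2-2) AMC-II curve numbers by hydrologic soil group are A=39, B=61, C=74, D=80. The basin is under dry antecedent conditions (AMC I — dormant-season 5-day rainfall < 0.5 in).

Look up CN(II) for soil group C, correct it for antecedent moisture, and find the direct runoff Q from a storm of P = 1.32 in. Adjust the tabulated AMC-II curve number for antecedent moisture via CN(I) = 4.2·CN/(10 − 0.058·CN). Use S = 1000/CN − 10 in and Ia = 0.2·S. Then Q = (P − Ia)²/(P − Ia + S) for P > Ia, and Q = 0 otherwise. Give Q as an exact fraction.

NRCS table: pasture, good condition, soil group C → CN(II) = 74
Adjust CN=74 to AMC I: 4.2·74/(10 − 0.058·74) → (1554/5) ÷ (1427/250) = 77700/1427 ≈ 54.450
Retention S: 1000/CN − 10 with CN=54.450 → S = 6500/777 ≈ 8.366 in
Ia = 0.2S: 0.2·8.366 = 1.673 in (exactly 1300/777)
P = 1.320 ≤ Ia = 1.673 in: entire storm abstracted, Q = 0.

Q = 0 in ≈ 0.000 in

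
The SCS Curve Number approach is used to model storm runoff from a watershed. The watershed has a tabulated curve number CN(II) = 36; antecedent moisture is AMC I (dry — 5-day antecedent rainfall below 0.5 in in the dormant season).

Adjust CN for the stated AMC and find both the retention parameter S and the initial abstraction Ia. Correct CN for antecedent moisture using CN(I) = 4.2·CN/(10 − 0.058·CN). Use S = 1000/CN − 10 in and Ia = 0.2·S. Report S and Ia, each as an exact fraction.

S = 8000/189 in ≈ 42.328 in; Ia = 1600/189 in ≈ 8.466 in

Adjust CN=36 to AMC I: 4.2·36/(10 − 0.058·36) → (756/5) ÷ (989/125) = 18900/989 ≈ 19.110
S = 1000/(18900/989) − 10 = 8000/189 in ≈ 42.328 in
Initial abstraction Ia = S/5 = (8000/189)/5 = 1600/189 ≈ 8.466 in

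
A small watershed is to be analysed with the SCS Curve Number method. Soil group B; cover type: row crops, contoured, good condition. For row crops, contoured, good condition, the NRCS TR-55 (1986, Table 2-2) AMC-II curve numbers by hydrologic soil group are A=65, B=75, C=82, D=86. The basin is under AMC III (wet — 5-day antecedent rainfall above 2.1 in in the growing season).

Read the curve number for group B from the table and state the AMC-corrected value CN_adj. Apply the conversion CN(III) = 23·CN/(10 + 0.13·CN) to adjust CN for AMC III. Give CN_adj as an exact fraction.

NRCS table: row crops, contoured, good condition, soil group B → CN(II) = 75
Wet (AMC III): CN(III) = 23·75/(10 + 0.13·75) = 1725/(79/4) = 6900/79 ≈ 87.342

CN_adj = 6900/79 ≈ 87.342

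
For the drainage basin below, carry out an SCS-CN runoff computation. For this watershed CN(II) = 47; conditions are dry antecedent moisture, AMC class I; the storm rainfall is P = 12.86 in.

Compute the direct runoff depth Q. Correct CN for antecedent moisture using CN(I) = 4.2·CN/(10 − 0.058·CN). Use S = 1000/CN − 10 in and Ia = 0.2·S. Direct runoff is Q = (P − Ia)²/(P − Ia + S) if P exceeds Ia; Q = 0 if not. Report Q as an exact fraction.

Q = 136634468881/83630533350 in ≈ 1.634 in

Adjust CN=47 to AMC I: 4.2·47/(10 − 0.058·47) → (987/5) ÷ (3637/500) = 98700/3637 ≈ 27.138
Retention S: 1000/CN − 10 with CN=27.138 → S = 26500/987 ≈ 26.849 in
Ia = 0.2·(26500/987) = 5300/987 in ≈ 5.370 in
Excess rainfall: 12.860 − 5.370 = 7.490 in; P > Ia so Q > 0
Runoff Q = (P−Ia)²/(P−Ia+S) = (7.490)²/(7.490+26.849) = 136634468881/83630533350 ≈ 1.634 in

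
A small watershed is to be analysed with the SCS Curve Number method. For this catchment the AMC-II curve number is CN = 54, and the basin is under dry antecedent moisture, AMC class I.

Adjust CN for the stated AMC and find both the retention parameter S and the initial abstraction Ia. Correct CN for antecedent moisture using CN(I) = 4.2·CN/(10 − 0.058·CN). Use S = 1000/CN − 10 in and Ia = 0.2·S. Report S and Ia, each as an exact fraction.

CN(I) from CN(II)=54: (4.2·54)/(10 − 0.058·54) = 56700/1717 ≈ 33.023
Retention S: 1000/CN − 10 with CN=33.023 → S = 11500/567 ≈ 20.282 in
Initial abstraction Ia = S/5 = (11500/567)/5 = 2300/567 ≈ 4.056 in

S = 11500/567 in ≈ 20.282 in; Ia = 2300/567 in ≈ 4.056 in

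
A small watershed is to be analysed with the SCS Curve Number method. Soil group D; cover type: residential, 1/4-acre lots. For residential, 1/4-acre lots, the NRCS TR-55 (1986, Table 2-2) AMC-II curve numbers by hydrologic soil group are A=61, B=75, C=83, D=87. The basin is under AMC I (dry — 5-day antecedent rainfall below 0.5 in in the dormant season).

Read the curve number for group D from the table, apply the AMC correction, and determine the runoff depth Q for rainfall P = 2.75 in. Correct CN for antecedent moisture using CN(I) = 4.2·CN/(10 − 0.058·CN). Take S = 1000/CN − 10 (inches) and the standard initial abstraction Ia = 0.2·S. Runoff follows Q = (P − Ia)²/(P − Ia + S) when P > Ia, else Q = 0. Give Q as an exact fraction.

NRCS table: residential, 1/4-acre lots, soil group D → CN(II) = 87
CN(I) from CN(II)=87: (4.2·87)/(10 − 0.058·87) = 182700/2477 ≈ 73.759
Retention S: 1000/CN − 10 with CN=73.759 → S = 6500/1827 ≈ 3.558 in
Ia = 0.2S: 0.2·3.558 = 0.712 in (exactly 1300/1827)
Excess rainfall: 2.750 − 0.712 = 2.038 in; P > Ia so Q > 0
Runoff Q = (P−Ia)²/(P−Ia+S) = (2.038)²/(2.038+3.558) = 221920609/298875276 ≈ 0.743 in

Q = 221920609/298875276 in ≈ 0.743 in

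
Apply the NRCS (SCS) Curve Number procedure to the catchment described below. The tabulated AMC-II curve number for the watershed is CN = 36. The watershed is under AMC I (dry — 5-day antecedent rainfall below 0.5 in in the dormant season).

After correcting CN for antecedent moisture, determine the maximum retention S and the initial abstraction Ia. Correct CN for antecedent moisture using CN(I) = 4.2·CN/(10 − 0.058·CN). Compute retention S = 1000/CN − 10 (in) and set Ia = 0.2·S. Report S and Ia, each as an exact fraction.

S = 8000/189 in ≈ 42.328 in; Ia = 1600/189 in ≈ 8.466 in

Dry (AMC I): CN(I) = 4.2·36/(10 − 0.058·36) = (756/5)/(989/125) = 18900/989 ≈ 19.110
S = 1000/(18900/989) − 10 = 8000/189 in ≈ 42.328 in
Ia = 0.2·(8000/189) = 1600/189 in ≈ 8.466 in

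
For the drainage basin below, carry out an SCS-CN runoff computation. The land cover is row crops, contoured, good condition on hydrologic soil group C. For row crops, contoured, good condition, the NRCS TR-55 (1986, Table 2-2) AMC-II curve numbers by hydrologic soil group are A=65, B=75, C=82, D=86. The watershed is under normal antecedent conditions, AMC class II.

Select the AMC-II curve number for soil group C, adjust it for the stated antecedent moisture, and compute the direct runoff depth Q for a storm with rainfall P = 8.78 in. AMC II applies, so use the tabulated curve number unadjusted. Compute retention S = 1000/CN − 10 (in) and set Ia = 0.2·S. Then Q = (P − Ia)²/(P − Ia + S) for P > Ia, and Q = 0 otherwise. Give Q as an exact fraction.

Q = 292375801/44277950 in ≈ 6.603 in

NRCS table: row crops, contoured, good condition, soil group C → CN(II) = 82
AMC II — tabulated CN = 82 applies directly.
S = 1000/82 − 10 = 90/41 in ≈ 2.195 in
Ia = 0.2·(90/41) = 18/41 in ≈ 0.439 in
Excess rainfall: 8.780 − 0.439 = 8.341 in; P > Ia so Q > 0
Q: (17099/2050)² ÷ (21599/2050) = 292375801/44277950 in (≈ 6.603 in)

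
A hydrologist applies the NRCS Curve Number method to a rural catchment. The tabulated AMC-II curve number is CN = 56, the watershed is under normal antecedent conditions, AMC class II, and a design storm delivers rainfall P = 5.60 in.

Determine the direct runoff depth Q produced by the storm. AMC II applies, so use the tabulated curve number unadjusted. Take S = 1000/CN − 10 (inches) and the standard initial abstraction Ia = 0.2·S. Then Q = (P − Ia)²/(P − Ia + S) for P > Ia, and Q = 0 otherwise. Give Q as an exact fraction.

CN(II) = 56; AMC II needs no correction.
Max retention: S = 1000/56 − 10 = 55/7 in (≈ 7.857 in)
Ia = 0.2S: 0.2·7.857 = 1.571 in (exactly 11/7)
P − Ia = 5.600 − 1.571 = 141/35 ≈ 4.029 in (> 0, runoff occurs)
Runoff Q = (P−Ia)²/(P−Ia+S) = (4.029)²/(4.029+7.857) = 19881/14560 ≈ 1.365 in

Q = 19881/14560 in ≈ 1.365 in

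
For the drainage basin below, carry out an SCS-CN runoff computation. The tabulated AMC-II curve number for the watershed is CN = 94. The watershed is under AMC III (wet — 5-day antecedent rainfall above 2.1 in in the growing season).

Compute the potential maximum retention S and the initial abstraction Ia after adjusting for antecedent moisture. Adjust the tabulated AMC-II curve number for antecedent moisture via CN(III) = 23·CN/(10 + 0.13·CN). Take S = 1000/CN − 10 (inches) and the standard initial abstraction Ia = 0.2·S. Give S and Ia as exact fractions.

S = 300/1081 in ≈ 0.278 in; Ia = 60/1081 in ≈ 0.056 in

Wet (AMC III): CN(III) = 23·94/(10 + 0.13·94) = 2162/(1111/50) = 108100/1111 ≈ 97.300
Retention S: 1000/CN − 10 with CN=97.300 → S = 300/1081 ≈ 0.278 in
Ia = 0.2·(300/1081) = 60/1081 in ≈ 0.056 in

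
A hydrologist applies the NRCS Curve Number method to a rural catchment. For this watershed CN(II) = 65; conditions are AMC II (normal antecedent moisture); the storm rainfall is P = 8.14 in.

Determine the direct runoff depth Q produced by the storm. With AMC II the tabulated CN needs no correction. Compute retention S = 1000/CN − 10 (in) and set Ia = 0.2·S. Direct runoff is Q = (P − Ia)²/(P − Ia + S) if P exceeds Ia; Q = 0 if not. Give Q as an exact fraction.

CN(II) = 65; AMC II needs no correction.
Retention S: 1000/CN − 10 with CN=65.000 → S = 70/13 ≈ 5.385 in
Ia = 0.2·(70/13) = 14/13 in ≈ 1.077 in
P − Ia = 8.140 − 1.077 = 4591/650 ≈ 7.063 in (> 0, runoff occurs)
Runoff Q = (P−Ia)²/(P−Ia+S) = (7.063)²/(7.063+5.385) = 21077281/5259150 ≈ 4.008 in

Q = 21077281/5259150 in ≈ 4.008 in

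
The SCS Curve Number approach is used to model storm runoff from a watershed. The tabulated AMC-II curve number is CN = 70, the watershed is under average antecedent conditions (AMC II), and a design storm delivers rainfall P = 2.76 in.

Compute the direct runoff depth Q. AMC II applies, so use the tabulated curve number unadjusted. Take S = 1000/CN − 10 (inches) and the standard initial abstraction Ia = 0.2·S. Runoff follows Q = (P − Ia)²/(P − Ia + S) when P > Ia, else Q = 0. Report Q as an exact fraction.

Average conditions: CN = 70 (no AMC adjustment).
Max retention: S = 1000/70 − 10 = 30/7 in (≈ 4.286 in)
Initial abstraction Ia = S/5 = (30/7)/5 = 6/7 ≈ 0.857 in
Excess rainfall: 2.760 − 0.857 = 1.903 in; P > Ia so Q > 0
Q = (333/175)²/((333/175) + 30/7) = (110889/30625)/(1083/175) = 36963/63175 in ≈ 0.585 in

Q = 36963/63175 in ≈ 0.585 in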